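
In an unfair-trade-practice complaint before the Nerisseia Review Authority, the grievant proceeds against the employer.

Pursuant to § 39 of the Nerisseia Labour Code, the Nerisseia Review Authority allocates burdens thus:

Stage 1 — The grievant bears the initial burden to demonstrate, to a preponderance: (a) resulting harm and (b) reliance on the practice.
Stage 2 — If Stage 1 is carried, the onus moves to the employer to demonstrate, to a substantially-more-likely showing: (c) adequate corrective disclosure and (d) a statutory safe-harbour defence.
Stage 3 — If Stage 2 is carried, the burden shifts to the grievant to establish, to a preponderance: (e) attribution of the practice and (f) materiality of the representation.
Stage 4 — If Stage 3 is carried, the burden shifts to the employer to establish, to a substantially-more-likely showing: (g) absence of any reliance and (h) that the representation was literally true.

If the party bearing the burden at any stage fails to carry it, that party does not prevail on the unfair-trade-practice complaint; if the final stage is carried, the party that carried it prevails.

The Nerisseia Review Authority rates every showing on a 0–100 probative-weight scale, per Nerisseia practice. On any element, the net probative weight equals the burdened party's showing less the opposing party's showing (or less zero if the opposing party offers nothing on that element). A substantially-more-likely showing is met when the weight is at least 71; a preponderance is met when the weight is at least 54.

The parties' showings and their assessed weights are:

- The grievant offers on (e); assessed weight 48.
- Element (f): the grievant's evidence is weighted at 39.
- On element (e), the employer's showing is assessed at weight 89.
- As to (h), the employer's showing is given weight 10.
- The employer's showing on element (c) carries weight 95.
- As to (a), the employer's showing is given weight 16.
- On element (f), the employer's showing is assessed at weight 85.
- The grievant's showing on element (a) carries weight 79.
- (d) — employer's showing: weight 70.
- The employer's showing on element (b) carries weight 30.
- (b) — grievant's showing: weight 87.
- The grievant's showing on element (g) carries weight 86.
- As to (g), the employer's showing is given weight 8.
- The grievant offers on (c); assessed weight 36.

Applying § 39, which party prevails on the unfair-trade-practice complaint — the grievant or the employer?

At Stage 1 the grievant must meet a preponderance (weight is at least 54): on (a) the weight is 79 less the opposing 16 gives net 63, ≥ 54, so (a) meets the standard; on (b) the weight is 87 less the opposing 30 gives net 57, ≥ 54, so (b) meets the standard.
  Stage 1 carried; the burden shifts to the employer.
At Stage 2 the employer must meet a substantially-more-likely showing (weight is at least 71): on (c) the weight is 95 less the opposing 36 gives net 59, < 71, so (c) does not meet the standard; on (d) the weight is 70, < 71, so (d) does not meet the standard.
  The employer does not carry Stage 2.
So the grievant prevails.

grievant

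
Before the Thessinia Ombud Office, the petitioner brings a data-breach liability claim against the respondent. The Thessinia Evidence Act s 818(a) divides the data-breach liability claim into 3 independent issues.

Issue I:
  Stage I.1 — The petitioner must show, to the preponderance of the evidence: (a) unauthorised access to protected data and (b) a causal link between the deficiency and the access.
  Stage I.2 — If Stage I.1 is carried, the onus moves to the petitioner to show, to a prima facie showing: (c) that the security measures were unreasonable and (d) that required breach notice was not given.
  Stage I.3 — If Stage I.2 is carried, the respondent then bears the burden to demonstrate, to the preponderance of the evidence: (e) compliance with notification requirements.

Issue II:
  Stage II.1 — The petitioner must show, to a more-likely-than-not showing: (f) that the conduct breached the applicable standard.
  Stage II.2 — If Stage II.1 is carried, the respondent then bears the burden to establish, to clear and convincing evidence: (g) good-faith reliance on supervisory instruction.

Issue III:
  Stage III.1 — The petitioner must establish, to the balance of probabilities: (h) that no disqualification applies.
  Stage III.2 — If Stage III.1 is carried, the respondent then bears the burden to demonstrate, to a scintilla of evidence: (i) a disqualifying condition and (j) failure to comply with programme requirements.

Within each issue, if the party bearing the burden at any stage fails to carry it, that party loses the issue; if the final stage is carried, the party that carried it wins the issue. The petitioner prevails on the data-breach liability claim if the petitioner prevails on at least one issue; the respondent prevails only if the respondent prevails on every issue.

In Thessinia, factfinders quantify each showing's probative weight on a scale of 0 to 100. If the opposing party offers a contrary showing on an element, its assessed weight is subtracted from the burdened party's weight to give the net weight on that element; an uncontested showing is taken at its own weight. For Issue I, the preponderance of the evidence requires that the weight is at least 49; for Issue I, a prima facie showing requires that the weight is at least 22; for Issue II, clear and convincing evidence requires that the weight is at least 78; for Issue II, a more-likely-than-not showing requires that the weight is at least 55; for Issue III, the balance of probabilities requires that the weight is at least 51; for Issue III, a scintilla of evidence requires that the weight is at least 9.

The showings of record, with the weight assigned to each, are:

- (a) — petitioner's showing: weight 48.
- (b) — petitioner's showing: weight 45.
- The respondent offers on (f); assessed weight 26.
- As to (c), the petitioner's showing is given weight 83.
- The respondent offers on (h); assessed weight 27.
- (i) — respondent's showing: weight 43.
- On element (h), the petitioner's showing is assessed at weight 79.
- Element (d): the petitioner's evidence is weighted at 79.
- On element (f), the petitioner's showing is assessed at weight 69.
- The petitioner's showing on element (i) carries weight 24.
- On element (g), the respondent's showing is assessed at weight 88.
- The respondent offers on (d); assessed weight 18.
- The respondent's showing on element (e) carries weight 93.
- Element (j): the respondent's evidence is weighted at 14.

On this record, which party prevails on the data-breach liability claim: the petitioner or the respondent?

— Issue I —
Stage I.1 (petitioner, the preponderance of the evidence, weight is at least 49): (a) 48 < 49 — fails; (b) 45 < 49 — fails.
  Not every element is met, so the petitioner fails to carry Stage I.1.
The analysis ends at Stage I.1; the respondent prevails on this issue.
— Issue II —
Stage II.1 — burden on petitioner; standard: a more-likely-than-not showing (weight is at least 55).
    (f): 69 − 26 = 43 < 55 [not met]
  The petitioner does not carry Stage II.1.
The analysis ends at Stage II.1; the respondent prevails on this issue.
— Issue III —
Stage III.1 (petitioner, the balance of probabilities, weight is at least 51): (h) net 79−27=52 ≥ 51 — meets.
  All elements met. The burden passes to the respondent.
Stage III.2 (respondent, a scintilla of evidence, weight is at least 9): (i) net 43−24=19 ≥ 9 — meets; (j) 14 ≥ 9 — meets.
  Stage III.2 carried; the final stage is satisfied.
All stages carried — the respondent prevails on this issue.
Per-issue: Issue I → respondent; Issue II → respondent; Issue III → respondent. The petitioner must prevail on at least one issue; overall, the respondent prevails.

respondent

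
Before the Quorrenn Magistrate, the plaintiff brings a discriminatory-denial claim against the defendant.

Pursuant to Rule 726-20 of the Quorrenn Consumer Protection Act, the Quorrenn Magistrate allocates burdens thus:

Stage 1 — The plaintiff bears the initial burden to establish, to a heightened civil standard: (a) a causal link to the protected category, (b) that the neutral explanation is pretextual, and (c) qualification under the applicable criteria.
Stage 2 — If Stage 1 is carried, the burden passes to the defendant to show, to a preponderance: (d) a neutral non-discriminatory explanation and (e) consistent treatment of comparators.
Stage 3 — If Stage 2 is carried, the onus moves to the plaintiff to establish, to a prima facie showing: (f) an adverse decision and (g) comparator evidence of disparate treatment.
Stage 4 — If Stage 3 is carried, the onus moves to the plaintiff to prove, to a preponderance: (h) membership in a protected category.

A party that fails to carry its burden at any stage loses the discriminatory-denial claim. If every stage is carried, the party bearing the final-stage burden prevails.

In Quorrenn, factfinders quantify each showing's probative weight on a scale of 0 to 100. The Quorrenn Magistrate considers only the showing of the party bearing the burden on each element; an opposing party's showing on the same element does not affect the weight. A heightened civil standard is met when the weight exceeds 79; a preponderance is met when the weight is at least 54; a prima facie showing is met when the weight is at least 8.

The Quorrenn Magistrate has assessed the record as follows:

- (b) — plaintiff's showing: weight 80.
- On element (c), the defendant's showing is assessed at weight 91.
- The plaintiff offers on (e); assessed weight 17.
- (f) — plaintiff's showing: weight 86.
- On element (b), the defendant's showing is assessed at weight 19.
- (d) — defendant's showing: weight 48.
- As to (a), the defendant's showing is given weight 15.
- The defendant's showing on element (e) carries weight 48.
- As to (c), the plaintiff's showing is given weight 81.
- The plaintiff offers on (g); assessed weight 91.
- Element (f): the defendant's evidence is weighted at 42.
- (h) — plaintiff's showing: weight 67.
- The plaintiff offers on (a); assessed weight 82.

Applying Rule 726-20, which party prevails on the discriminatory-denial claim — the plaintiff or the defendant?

Stage 1 (plaintiff, a heightened civil standard, weight exceeds 79): (a) 82 (defendant's 15 disregarded) > 79 — meets; (b) 80 (defendant's 19 disregarded) > 79 — meets; (c) 81 (defendant's 91 disregarded) > 79 — meets.
  All elements met. The burden passes to the defendant.
Stage 2 (defendant, a preponderance, weight is at least 54): (d) 48 < 54 — fails; (e) 48 (plaintiff's 17 disregarded) < 54 — fails.
  The defendant does not carry Stage 2.
The plaintiff prevails.

plaintiff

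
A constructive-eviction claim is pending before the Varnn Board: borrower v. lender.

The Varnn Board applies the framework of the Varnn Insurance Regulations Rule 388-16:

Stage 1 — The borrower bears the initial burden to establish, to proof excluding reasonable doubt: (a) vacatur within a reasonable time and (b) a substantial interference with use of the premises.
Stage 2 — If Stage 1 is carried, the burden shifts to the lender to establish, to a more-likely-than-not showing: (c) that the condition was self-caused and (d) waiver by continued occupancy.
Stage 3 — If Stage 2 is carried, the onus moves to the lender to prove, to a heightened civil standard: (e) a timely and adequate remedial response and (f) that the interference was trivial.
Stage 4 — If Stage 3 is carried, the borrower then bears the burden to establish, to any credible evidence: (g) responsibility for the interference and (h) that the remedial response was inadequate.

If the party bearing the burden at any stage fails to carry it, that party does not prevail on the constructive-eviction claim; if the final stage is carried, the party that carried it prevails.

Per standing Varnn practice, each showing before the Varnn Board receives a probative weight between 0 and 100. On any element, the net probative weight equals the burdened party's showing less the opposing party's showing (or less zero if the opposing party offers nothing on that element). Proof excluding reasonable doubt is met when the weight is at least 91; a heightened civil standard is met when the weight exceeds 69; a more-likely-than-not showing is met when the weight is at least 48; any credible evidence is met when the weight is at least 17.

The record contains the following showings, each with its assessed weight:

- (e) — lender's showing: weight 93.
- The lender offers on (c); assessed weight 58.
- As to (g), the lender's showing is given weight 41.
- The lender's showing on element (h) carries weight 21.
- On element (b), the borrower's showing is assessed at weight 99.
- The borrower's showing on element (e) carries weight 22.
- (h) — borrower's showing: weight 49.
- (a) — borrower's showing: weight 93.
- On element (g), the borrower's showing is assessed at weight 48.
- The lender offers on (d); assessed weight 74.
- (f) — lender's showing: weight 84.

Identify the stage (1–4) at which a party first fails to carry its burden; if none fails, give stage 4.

stage 4

Stage 1 (borrower, proof excluding reasonable doubt, weight is at least 91): (a) 93 ≥ 91 — meets; (b) 99 ≥ 91 — meets.
  The borrower carries Stage 1; the lender now bears the burden.
Stage 2 (lender, a more-likely-than-not showing, weight is at least 48): (c) 58 ≥ 48 — meets; (d) 74 ≥ 48 — meets.
  All elements met. The lender retains the burden for Stage 3.
Stage 3 (lender, a heightened civil standard, weight exceeds 69): (e) net 93−22=71 > 69 — meets; (f) 84 > 69 — meets.
  The lender carries Stage 3; the borrower now bears the burden.
Stage 4 (borrower, any credible evidence, weight is at least 17): (g) net 48−41=7 < 17 — fails; (h) net 49−21=28 ≥ 17 — meets.
  The borrower does not carry Stage 4.
The analysis ends at Stage 4; the lender prevails.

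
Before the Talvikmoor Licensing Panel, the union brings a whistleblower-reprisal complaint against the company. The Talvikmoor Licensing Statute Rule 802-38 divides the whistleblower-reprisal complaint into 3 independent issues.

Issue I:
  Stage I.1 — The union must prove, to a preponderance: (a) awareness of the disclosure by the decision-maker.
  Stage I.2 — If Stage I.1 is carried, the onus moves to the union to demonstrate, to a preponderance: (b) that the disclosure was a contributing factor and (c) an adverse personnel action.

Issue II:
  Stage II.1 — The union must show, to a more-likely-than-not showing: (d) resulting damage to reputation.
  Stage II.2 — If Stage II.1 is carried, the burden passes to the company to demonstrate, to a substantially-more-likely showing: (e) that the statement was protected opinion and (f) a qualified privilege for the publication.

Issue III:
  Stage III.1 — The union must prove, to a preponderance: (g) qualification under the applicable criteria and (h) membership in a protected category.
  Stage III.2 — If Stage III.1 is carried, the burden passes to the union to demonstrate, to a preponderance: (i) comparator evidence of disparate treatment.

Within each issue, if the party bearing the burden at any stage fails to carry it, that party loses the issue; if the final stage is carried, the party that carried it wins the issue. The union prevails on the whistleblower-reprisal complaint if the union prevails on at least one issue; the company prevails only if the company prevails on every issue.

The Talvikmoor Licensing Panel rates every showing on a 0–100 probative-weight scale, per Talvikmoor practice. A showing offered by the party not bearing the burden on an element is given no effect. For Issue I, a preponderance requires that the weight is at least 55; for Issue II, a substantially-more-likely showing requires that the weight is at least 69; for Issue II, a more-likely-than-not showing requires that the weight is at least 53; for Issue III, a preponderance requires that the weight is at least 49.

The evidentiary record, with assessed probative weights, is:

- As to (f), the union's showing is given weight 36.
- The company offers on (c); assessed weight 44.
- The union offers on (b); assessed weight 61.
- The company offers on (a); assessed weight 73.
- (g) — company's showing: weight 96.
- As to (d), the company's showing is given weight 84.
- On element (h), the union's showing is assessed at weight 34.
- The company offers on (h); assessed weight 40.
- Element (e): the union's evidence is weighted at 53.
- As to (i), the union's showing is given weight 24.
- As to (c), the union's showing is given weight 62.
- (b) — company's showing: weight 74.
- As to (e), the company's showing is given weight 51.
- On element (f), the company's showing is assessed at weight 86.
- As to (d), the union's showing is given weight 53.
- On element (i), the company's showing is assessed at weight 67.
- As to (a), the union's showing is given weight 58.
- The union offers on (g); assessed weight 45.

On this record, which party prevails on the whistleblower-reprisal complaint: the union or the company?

— Issue I —
Stage I.1 — burden on union; standard: a preponderance (weight is at least 55).
    (a): 58 (company's 73 disregarded) ≥ 55 [met]
  Stage I.1 is satisfied; the union continues to bear the burden.
Stage I.2 — burden on union; standard: a preponderance (weight is at least 55).
    (b): 61 (company's 74 disregarded) ≥ 55 [met]
    (c): 62 (company's 44 disregarded) ≥ 55 [met]
  All elements met at the final stage.
With every stage satisfied, the union prevails on this issue.
— Issue II —
Stage II.1 — burden on union; standard: a more-likely-than-not showing (weight is at least 53).
    (d): 53 (company's 84 disregarded) ≥ 53 [met]
  All elements met. The burden passes to the company.
Stage II.2 — burden on company; standard: a substantially-more-likely showing (weight is at least 69).
    (e): 51 (union's 53 disregarded) < 69 [not met]
    (f): 86 (union's 36 disregarded) ≥ 69 [met]
  The company does not carry Stage II.2.
So the union prevails on this issue.
— Issue III —
At Stage III.1 the union must meet a preponderance (weight is at least 49): on (g) the weight is 45 (the company's 96 is given no effect), which does not reach 49, so (g) does not meet the standard; on (h) the weight is 34 (the company's 40 is given no effect), which does not reach 49, so (h) does not meet the standard.
  Stage III.1 not carried; the union fails its burden.
The company prevails on this issue.
Per-issue: Issue I → union; Issue II → union; Issue III → company. The union must prevail on at least one issue; overall, the union prevails.

union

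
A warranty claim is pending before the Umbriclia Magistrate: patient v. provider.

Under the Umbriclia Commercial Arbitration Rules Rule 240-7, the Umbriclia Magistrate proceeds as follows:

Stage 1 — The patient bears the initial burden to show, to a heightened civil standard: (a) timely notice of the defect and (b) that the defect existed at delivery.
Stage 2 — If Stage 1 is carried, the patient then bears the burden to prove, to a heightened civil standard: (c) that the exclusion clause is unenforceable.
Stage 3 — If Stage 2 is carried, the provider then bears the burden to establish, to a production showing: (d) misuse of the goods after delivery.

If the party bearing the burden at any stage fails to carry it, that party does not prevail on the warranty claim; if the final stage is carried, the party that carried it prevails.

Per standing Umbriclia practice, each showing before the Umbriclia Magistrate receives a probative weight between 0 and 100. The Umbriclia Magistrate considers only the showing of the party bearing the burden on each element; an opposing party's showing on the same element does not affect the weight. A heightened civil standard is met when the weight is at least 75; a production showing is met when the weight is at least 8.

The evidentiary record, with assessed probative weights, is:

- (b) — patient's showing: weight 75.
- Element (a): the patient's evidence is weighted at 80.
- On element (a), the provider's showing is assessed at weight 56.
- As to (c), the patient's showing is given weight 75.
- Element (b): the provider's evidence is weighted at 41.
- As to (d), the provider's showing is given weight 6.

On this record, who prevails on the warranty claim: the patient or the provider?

At Stage 1 the patient must meet a heightened civil standard (weight is at least 75): on (a) the weight is 80 (the provider's 56 is given no effect), which does reach 75, so (a) meets the standard; on (b) the weight is 75 (the provider's 41 is given no effect), which does reach 75, so (b) meets the standard.
  Stage 1 carried; the burden remains with the patient.
At Stage 2 the patient must meet a heightened civil standard (weight is at least 75): on (c) the weight is 75, which does reach 75, so (c) meets the standard.
  Stage 2 is satisfied; the onus moves to the provider.
At Stage 3 the provider must meet a production showing (weight is at least 8): on (d) the weight is 6, which does not reach 8, so (d) does not meet the standard.
  Not every element is met, so the provider fails to carry Stage 3.
The patient prevails.

patient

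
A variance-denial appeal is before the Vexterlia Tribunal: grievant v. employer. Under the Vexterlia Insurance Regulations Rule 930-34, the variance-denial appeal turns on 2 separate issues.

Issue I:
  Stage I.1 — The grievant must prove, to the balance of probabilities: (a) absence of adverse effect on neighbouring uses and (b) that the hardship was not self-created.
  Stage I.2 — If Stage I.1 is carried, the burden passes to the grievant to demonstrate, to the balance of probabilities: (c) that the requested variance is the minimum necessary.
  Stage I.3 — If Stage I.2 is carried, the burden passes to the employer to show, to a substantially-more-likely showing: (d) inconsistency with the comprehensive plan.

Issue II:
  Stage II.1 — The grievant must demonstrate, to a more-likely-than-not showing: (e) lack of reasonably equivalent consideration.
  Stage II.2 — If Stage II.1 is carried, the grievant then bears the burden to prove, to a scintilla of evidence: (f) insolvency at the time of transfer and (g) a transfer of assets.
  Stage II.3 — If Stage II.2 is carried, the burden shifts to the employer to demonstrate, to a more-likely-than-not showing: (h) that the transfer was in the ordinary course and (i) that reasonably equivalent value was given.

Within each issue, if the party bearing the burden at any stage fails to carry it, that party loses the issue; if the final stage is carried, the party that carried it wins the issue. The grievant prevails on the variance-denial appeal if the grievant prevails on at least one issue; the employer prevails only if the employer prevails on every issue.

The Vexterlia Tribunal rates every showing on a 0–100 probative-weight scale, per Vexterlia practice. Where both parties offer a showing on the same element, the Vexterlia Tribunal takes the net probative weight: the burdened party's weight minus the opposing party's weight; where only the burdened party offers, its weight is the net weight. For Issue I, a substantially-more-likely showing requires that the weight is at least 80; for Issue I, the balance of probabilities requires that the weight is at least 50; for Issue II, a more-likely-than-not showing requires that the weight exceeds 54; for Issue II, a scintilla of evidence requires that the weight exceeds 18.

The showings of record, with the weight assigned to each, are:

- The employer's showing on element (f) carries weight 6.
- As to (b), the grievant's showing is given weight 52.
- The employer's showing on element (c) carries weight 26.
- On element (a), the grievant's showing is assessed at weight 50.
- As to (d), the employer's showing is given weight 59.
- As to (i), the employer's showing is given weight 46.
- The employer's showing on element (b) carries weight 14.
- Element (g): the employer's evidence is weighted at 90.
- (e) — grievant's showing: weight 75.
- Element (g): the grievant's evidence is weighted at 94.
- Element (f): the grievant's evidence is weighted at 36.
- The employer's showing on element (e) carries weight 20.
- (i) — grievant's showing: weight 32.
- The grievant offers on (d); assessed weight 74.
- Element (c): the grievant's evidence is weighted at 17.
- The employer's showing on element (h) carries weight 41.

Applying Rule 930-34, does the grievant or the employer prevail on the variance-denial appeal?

employer

— Issue I —
At Stage I.1 the grievant must meet the balance of probabilities (weight is at least 50): on (a) the weight is 50, ≥ 50, so (a) meets the standard; on (b) the weight is 52 less the opposing 14 gives net 38, which does not reach 50, so (b) does not meet the standard.
  Not every element is met, so the grievant fails to carry Stage I.1.
So the employer prevails on this issue.
— Issue II —
Stage II.1 — burden on grievant; standard: a more-likely-than-not showing (weight exceeds 54).
    (e): 75 − 20 = 55 > 54 [met]
  Stage II.1 is satisfied; the grievant continues to bear the burden.
Stage II.2 — burden on grievant; standard: a scintilla of evidence (weight exceeds 18).
    (f): 36 − 6 = 30 > 18 [met]
    (g): 94 − 90 = 4 ≤ 18 [not met]
  Not every element is met, so the grievant fails to carry Stage II.2.
The employer prevails on this issue.
Per-issue: Issue I → employer; Issue II → employer. The grievant must prevail on at least one issue; overall, the employer prevails.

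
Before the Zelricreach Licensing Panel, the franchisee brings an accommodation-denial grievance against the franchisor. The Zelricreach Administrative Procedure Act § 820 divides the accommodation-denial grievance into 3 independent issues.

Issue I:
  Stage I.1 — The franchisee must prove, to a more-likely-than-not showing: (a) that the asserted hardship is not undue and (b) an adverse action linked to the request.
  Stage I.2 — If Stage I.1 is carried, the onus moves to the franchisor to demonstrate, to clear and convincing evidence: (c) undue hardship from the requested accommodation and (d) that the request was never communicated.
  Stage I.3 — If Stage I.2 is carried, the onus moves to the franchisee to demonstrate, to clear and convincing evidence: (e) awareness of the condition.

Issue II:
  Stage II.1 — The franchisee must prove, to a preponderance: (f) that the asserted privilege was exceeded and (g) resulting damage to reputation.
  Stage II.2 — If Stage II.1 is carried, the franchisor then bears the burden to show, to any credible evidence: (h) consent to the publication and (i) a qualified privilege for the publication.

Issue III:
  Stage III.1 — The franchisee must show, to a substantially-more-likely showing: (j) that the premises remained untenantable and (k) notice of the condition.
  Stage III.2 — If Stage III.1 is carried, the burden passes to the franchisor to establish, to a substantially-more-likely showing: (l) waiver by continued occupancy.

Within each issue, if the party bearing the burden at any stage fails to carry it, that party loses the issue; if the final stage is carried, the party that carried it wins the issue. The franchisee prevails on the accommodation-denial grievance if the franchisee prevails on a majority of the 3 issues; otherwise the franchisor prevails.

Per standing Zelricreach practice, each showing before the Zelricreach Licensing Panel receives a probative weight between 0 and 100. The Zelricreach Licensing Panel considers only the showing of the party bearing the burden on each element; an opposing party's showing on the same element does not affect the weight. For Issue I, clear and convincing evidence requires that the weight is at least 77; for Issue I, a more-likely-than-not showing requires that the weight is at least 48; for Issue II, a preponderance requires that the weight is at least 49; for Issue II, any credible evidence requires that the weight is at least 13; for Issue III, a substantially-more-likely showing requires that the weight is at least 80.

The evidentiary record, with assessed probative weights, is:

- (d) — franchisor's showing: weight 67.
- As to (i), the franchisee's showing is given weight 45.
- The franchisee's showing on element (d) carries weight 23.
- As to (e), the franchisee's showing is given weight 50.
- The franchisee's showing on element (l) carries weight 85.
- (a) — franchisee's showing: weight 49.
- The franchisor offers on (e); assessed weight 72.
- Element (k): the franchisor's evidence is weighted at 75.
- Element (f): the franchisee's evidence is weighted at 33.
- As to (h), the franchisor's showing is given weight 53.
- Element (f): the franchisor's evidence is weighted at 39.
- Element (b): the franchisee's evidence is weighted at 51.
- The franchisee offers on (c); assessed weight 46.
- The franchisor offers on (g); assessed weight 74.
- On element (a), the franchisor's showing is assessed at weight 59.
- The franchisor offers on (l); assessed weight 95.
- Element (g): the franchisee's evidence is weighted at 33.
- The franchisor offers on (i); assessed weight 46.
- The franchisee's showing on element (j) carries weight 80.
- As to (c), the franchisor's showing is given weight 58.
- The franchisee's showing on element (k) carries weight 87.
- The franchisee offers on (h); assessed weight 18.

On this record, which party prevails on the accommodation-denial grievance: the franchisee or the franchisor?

— Issue I —
Stage I.1 — burden on franchisee; standard: a more-likely-than-not showing (weight is at least 48).
    (a): 49 (franchisor's 59 disregarded) ≥ 48 [met]
    (b): 51 ≥ 48 [met]
  All elements met. The burden passes to the franchisor.
Stage I.2 — burden on franchisor; standard: clear and convincing evidence (weight is at least 77).
    (c): 58 (franchisee's 46 disregarded) < 77 [not met]
    (d): 67 (franchisee's 23 disregarded) < 77 [not met]
  The franchisor does not carry Stage I.2.
So the franchisee prevails on this issue.
— Issue II —
At Stage II.1 the franchisee must meet a preponderance (weight is at least 49): on (f) the weight is 33 (the franchisor's 39 is given no effect), which does not reach 49, so (f) does not meet the standard; on (g) the weight is 33 (the franchisor's 74 is given no effect), which does not reach 49, so (g) does not meet the standard.
  Stage II.1 not carried; the franchisee fails its burden.
The analysis ends at Stage II.1; the franchisor prevails on this issue.
— Issue III —
At Stage III.1 the franchisee must meet a substantially-more-likely showing (weight is at least 80): on (j) the weight is 80, which does reach 80, so (j) meets the standard; on (k) the weight is 87 (the franchisor's 75 is given no effect), which does reach 80, so (k) meets the standard.
  Stage III.1 is satisfied; the onus moves to the franchisor.
At Stage III.2 the franchisor must meet a substantially-more-likely showing (weight is at least 80): on (l) the weight is 95 (the franchisee's 85 is given no effect), which does reach 80, so (l) meets the standard.
  The franchisor carries the last stage.
With every stage satisfied, the franchisor prevails on this issue.
Per-issue: Issue I → franchisee; Issue II → franchisor; Issue III → franchisor. The franchisee must prevail on a majority of issues; overall, the franchisor prevails.

franchisor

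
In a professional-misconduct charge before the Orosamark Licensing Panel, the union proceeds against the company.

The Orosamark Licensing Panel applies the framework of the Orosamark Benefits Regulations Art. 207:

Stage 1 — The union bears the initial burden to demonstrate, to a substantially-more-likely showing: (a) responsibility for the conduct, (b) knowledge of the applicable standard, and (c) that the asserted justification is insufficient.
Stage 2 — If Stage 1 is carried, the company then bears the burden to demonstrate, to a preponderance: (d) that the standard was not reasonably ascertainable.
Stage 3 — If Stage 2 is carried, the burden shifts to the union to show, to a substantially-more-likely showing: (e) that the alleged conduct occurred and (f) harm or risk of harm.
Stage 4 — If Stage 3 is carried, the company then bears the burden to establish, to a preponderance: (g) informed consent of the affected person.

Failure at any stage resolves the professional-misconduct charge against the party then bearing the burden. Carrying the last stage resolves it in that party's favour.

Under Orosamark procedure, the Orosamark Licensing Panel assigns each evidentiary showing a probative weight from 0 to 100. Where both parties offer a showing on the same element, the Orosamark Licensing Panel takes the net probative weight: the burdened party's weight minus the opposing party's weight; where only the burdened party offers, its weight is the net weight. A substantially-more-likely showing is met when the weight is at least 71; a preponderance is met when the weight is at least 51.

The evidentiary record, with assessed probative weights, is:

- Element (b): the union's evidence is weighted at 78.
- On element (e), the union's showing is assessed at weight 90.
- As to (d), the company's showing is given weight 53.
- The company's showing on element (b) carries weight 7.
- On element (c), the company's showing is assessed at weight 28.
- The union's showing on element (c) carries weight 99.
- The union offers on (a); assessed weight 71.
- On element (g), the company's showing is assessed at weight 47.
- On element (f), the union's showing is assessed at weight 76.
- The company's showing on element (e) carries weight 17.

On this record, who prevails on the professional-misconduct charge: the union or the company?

union

At Stage 1 the union must meet a substantially-more-likely showing (weight is at least 71): on (a) the weight is 71, which does reach 71, so (a) meets the standard; on (b) the weight is 78 less the opposing 7 gives net 71, ≥ 71, so (b) meets the standard; on (c) the weight is 99 less the opposing 28 gives net 71, which does reach 71, so (c) meets the standard.
  Stage 1 carried; the burden shifts to the company.
At Stage 2 the company must meet a preponderance (weight is at least 51): on (d) the weight is 53, ≥ 51, so (d) meets the standard.
  All elements met. The burden passes to the union.
At Stage 3 the union must meet a substantially-more-likely showing (weight is at least 71): on (e) the weight is 90 less the opposing 17 gives net 73, ≥ 71, so (e) meets the standard; on (f) the weight is 76, which does reach 71, so (f) meets the standard.
  Stage 3 carried; the burden shifts to the company.
At Stage 4 the company must meet a preponderance (weight is at least 51): on (g) the weight is 47, which does not reach 51, so (g) does not meet the standard.
  The company does not carry Stage 4.
The union prevails.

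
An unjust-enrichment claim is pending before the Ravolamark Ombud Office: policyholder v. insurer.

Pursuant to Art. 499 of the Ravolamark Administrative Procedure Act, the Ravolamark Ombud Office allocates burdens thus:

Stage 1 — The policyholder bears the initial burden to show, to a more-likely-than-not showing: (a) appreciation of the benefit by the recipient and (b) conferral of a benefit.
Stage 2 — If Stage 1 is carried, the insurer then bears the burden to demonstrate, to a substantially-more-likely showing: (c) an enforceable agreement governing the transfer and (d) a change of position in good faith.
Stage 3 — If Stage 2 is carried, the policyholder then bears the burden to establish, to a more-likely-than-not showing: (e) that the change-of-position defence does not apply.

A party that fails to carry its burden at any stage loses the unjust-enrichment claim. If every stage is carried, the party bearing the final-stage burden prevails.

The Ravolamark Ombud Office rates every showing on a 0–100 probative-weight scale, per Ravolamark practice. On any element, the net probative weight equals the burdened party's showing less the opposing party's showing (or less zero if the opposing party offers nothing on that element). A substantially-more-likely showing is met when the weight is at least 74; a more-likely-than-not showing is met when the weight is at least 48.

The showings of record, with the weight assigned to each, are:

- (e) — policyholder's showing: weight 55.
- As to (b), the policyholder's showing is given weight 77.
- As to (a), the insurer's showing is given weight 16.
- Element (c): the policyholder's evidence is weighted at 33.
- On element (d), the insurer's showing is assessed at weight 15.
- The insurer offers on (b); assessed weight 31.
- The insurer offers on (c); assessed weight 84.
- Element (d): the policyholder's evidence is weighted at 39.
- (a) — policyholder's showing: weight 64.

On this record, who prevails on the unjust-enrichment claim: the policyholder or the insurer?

insurer

Stage 1 — burden on policyholder; standard: a more-likely-than-not showing (weight is at least 48).
    (a): 64 − 16 = 48 ≥ 48 [met]
    (b): 77 − 31 = 46 < 48 [not met]
  Not every element is met, so the policyholder fails to carry Stage 1.
The analysis ends at Stage 1; the insurer prevails.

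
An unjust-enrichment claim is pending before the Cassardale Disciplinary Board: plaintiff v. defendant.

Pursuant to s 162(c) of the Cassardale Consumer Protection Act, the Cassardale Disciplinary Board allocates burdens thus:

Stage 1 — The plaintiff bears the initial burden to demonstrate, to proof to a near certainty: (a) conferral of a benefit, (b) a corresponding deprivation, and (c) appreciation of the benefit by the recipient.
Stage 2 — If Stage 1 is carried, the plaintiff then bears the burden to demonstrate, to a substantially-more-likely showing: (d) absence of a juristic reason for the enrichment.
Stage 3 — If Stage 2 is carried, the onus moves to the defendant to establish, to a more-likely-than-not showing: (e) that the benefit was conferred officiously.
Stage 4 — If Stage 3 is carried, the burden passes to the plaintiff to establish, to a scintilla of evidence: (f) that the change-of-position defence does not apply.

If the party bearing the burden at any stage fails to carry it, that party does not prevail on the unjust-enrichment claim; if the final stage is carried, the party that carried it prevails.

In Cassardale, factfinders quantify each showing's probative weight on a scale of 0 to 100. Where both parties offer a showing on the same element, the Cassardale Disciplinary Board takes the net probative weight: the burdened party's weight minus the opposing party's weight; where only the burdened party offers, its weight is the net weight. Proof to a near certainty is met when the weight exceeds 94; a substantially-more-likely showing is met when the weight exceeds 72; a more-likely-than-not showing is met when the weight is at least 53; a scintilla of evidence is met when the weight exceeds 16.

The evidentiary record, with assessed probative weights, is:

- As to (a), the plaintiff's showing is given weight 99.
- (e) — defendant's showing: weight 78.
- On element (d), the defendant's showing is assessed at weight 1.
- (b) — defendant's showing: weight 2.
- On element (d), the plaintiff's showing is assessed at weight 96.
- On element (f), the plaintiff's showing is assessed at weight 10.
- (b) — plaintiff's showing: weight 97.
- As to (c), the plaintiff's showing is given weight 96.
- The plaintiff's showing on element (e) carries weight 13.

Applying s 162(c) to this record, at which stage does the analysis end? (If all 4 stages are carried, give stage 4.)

Stage 1 — burden on plaintiff; standard: proof to a near certainty (weight exceeds 94).
    (a): 99 > 94 [met]
    (b): 97 − 2 = 95 > 94 [met]
    (c): 96 > 94 [met]
  Stage 1 carried; the burden remains with the plaintiff.
Stage 2 — burden on plaintiff; standard: a substantially-more-likely showing (weight exceeds 72).
    (d): 96 − 1 = 95 > 72 [met]
  The plaintiff carries Stage 2; the defendant now bears the burden.
Stage 3 — burden on defendant; standard: a more-likely-than-not showing (weight is at least 53).
    (e): 78 − 13 = 65 ≥ 53 [met]
  Stage 3 carried; the burden shifts to the plaintiff.
Stage 4 — burden on plaintiff; standard: a scintilla of evidence (weight exceeds 16).
    (f): 10 ≤ 16 [not met]
  Stage 4 not carried; the plaintiff fails its burden.
The analysis ends at Stage 4; the defendant prevails.

stage 4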